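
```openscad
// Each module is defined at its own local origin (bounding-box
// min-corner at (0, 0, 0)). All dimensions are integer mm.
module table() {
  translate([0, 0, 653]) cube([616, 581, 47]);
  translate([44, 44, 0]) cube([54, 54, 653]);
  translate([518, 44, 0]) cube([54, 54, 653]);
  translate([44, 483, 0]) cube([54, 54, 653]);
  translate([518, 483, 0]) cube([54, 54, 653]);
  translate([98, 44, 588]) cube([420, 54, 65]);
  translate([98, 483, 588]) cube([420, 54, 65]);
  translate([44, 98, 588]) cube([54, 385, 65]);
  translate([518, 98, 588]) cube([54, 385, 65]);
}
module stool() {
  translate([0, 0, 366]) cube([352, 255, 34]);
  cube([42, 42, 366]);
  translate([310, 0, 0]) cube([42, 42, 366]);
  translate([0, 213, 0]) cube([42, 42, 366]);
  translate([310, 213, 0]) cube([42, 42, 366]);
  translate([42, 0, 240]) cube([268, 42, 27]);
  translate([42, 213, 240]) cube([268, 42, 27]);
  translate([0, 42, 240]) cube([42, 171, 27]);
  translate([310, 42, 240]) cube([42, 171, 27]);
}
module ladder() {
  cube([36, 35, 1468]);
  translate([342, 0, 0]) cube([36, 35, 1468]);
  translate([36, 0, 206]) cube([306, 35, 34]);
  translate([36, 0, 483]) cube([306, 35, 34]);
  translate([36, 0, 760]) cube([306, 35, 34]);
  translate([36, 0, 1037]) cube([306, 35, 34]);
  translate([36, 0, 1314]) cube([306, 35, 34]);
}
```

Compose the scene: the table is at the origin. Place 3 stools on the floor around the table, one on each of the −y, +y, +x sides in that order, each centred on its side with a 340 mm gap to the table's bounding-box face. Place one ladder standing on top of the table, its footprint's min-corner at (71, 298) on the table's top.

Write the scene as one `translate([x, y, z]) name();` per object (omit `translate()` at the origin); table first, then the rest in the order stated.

table();
translate([132, -595, 0]) stool();
translate([132, 921, 0]) stool();
translate([956, 163, 0]) stool();
translate([71, 298, 700]) ladder();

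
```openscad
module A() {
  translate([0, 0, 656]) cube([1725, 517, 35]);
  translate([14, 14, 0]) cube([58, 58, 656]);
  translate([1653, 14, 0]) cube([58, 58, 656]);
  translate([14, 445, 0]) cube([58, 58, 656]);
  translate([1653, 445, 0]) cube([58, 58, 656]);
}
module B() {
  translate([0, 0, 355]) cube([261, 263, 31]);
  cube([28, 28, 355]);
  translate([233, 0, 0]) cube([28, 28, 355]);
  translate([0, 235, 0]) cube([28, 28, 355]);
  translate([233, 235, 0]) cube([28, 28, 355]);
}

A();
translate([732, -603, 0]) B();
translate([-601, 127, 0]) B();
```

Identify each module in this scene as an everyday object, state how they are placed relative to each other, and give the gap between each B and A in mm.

A is a table. B is a stool. Two stools sit around the table at the −y, −x sides. The gap between each stool and the table is 340 mm.

Each stool's nearest face is 340 mm from the table's bounding box.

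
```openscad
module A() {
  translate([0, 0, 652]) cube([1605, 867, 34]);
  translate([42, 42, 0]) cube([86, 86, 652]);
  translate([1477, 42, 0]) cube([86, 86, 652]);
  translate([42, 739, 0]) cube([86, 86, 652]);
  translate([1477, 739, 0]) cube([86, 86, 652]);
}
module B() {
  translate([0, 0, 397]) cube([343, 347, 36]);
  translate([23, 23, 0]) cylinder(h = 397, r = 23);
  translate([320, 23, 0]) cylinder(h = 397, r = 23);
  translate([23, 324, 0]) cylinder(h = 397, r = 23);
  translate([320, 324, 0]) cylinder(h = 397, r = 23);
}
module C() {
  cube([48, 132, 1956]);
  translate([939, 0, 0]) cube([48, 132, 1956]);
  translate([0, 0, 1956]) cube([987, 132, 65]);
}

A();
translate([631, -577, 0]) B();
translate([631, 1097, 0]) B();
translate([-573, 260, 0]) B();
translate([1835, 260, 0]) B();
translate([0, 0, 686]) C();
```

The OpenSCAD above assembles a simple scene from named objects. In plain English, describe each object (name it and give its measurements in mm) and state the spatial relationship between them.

A is a table: top 1605 mm (x) × 867 mm (y), 34 mm thick, upper face at z = 686 mm, on four 86×86 mm square legs, each inset 42 mm from the nearest pair of top edges, running from z = 0 to the bottom of the top.

B is a four-legged stool. The seat is 343×347 mm, 36 mm thick, top at z = 433 mm. It stands on four round legs, each 46 mm in diameter, from z = 0 to the seat underside, each leg's axis is inset half a diameter from the nearest pair of seat edges (so the leg's bounding box is flush with the corner).

C is a rectangular door frame: two vertical jambs of 48×132 mm section, 1956 mm tall, with a clear opening 891 mm wide between their inner faces. A header 65 mm tall and 132 mm deep lies on top of the jambs and spans the full outside width.

Four stools sit around the table at the −y, +y, −x, +x sides. The door frame is on top of the table.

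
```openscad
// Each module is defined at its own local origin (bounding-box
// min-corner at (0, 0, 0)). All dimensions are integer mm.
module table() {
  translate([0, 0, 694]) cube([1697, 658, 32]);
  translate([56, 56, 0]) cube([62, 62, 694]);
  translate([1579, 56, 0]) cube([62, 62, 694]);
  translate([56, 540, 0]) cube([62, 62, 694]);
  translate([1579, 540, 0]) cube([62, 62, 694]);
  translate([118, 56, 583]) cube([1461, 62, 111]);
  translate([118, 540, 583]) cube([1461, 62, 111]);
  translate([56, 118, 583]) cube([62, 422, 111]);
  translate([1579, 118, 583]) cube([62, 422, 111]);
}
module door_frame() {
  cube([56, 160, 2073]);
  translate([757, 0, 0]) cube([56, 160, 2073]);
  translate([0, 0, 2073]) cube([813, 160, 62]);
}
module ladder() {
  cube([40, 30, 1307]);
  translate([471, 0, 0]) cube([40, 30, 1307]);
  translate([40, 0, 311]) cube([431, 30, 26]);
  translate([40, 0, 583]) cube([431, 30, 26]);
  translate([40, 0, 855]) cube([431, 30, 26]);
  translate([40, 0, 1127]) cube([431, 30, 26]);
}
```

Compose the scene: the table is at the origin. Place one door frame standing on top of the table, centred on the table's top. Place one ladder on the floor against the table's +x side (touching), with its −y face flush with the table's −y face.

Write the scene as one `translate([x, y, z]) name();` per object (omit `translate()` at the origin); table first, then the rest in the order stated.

table();
translate([442, 249, 726]) door_frame();
translate([1697, 0, 0]) ladder();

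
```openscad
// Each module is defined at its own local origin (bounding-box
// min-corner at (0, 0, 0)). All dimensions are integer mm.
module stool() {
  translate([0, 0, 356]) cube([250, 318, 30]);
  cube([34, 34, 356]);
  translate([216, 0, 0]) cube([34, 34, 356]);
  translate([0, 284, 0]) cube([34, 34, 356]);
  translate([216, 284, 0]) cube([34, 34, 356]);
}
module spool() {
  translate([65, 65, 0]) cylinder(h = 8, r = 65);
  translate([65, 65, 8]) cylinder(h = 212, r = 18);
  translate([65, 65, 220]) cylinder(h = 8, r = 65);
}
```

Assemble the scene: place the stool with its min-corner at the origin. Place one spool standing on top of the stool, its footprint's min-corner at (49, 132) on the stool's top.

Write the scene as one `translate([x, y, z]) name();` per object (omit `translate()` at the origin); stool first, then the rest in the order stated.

stool();
translate([49, 132, 386]) spool();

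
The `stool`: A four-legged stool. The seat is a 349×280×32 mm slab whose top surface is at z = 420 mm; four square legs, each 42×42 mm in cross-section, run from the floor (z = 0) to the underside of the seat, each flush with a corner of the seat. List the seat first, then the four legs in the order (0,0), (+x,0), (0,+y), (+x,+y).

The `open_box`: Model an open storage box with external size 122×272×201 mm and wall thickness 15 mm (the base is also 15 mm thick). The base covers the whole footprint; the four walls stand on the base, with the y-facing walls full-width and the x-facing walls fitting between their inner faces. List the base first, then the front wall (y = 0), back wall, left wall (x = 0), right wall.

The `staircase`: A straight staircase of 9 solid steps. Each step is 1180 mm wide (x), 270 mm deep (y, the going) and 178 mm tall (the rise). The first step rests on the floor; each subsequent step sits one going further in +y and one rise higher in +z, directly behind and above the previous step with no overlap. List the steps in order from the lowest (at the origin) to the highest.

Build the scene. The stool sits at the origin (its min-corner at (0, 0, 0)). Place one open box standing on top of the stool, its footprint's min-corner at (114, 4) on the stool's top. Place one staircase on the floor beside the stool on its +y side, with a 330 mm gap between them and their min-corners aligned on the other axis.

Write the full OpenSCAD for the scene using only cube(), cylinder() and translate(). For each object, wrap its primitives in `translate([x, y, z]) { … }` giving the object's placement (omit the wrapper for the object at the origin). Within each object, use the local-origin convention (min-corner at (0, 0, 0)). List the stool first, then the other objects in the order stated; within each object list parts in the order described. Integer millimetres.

translate([0, 0, 388]) cube([349, 280, 32]);
cube([42, 42, 388]);
translate([307, 0, 0]) cube([42, 42, 388]);
translate([0, 238, 0]) cube([42, 42, 388]);
translate([307, 238, 0]) cube([42, 42, 388]);
translate([114, 4, 420]) {
  cube([122, 272, 15]);
  translate([0, 0, 15]) cube([122, 15, 186]);
  translate([0, 257, 15]) cube([122, 15, 186]);
  translate([0, 15, 15]) cube([15, 242, 186]);
  translate([107, 15, 15]) cube([15, 242, 186]);
}
translate([0, 610, 0]) {
  cube([1180, 270, 178]);
  translate([0, 270, 178]) cube([1180, 270, 178]);
  translate([0, 540, 356]) cube([1180, 270, 178]);
  translate([0, 810, 534]) cube([1180, 270, 178]);
  translate([0, 1080, 712]) cube([1180, 270, 178]);
  translate([0, 1350, 890]) cube([1180, 270, 178]);
  translate([0, 1620, 1068]) cube([1180, 270, 178]);
  translate([0, 1890, 1246]) cube([1180, 270, 178]);
  translate([0, 2160, 1424]) cube([1180, 270, 178]);
}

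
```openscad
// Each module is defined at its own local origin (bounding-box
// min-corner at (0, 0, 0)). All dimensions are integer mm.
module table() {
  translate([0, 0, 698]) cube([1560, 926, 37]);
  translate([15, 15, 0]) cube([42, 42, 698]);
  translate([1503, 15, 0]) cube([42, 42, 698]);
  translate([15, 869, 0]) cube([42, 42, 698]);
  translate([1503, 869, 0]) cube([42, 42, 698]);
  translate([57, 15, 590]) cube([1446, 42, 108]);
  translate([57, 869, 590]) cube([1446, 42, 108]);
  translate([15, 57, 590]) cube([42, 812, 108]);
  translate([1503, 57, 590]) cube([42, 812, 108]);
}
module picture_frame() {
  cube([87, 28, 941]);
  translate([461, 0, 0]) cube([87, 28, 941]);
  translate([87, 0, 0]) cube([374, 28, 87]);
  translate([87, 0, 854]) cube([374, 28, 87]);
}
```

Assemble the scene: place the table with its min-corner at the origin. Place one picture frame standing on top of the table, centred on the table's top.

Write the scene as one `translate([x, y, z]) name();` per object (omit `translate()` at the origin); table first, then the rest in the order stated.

table();
translate([506, 449, 735]) picture_frame();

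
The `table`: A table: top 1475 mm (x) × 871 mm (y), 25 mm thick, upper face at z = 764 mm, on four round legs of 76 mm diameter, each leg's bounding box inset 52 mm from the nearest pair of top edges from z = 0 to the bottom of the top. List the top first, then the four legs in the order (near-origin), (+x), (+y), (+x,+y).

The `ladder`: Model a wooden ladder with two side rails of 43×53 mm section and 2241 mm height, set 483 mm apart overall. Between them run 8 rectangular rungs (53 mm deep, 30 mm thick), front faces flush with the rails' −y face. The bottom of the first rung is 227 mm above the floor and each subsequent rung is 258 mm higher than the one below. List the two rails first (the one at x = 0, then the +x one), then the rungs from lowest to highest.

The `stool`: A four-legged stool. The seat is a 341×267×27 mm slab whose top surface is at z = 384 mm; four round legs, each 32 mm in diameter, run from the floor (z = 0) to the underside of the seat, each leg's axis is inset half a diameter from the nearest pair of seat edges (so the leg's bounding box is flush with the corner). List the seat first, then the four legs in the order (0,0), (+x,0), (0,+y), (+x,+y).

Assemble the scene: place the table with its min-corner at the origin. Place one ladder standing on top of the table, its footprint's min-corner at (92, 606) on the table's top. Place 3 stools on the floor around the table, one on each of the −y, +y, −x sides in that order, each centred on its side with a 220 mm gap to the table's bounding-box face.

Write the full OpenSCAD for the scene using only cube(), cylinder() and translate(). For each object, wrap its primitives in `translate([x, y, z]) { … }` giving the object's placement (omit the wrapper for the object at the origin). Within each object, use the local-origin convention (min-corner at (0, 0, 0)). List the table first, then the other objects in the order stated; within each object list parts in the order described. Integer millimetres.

translate([0, 0, 739]) cube([1475, 871, 25]);
translate([90, 90, 0]) cylinder(h = 739, r = 38);
translate([1385, 90, 0]) cylinder(h = 739, r = 38);
translate([90, 781, 0]) cylinder(h = 739, r = 38);
translate([1385, 781, 0]) cylinder(h = 739, r = 38);
translate([92, 606, 764]) {
  cube([43, 53, 2241]);
  translate([440, 0, 0]) cube([43, 53, 2241]);
  translate([43, 0, 227]) cube([397, 53, 30]);
  translate([43, 0, 485]) cube([397, 53, 30]);
  translate([43, 0, 743]) cube([397, 53, 30]);
  translate([43, 0, 1001]) cube([397, 53, 30]);
  translate([43, 0, 1259]) cube([397, 53, 30]);
  translate([43, 0, 1517]) cube([397, 53, 30]);
  translate([43, 0, 1775]) cube([397, 53, 30]);
  translate([43, 0, 2033]) cube([397, 53, 30]);
}
translate([567, -487, 0]) {
  translate([0, 0, 357]) cube([341, 267, 27]);
  translate([16, 16, 0]) cylinder(h = 357, r = 16);
  translate([325, 16, 0]) cylinder(h = 357, r = 16);
  translate([16, 251, 0]) cylinder(h = 357, r = 16);
  translate([325, 251, 0]) cylinder(h = 357, r = 16);
}
translate([567, 1091, 0]) {
  translate([0, 0, 357]) cube([341, 267, 27]);
  translate([16, 16, 0]) cylinder(h = 357, r = 16);
  translate([325, 16, 0]) cylinder(h = 357, r = 16);
  translate([16, 251, 0]) cylinder(h = 357, r = 16);
  translate([325, 251, 0]) cylinder(h = 357, r = 16);
}
translate([-561, 302, 0]) {
  translate([0, 0, 357]) cube([341, 267, 27]);
  translate([16, 16, 0]) cylinder(h = 357, r = 16);
  translate([325, 16, 0]) cylinder(h = 357, r = 16);
  translate([16, 251, 0]) cylinder(h = 357, r = 16);
  translate([325, 251, 0]) cylinder(h = 357, r = 16);
}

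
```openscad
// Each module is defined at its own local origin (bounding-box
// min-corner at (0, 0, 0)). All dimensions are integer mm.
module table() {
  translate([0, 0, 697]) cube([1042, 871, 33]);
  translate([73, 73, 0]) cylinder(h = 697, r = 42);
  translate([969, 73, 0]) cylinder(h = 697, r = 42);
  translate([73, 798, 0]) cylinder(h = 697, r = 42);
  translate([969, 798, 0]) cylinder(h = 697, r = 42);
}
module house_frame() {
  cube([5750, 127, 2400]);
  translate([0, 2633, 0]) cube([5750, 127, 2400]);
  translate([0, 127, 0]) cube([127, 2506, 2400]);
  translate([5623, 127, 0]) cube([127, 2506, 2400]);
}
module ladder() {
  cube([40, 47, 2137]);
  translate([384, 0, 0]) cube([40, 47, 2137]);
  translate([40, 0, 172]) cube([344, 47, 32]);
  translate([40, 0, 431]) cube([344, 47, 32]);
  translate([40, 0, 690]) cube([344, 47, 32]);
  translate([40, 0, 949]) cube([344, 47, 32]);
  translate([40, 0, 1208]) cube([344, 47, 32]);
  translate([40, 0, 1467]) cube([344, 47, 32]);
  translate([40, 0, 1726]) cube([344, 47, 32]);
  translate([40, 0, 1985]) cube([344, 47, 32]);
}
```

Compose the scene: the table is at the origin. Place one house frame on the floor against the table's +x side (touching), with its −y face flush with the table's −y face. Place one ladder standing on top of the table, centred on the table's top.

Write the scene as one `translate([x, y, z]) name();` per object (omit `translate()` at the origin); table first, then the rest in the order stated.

table();
translate([1042, 0, 0]) house_frame();
translate([309, 412, 730]) ladder();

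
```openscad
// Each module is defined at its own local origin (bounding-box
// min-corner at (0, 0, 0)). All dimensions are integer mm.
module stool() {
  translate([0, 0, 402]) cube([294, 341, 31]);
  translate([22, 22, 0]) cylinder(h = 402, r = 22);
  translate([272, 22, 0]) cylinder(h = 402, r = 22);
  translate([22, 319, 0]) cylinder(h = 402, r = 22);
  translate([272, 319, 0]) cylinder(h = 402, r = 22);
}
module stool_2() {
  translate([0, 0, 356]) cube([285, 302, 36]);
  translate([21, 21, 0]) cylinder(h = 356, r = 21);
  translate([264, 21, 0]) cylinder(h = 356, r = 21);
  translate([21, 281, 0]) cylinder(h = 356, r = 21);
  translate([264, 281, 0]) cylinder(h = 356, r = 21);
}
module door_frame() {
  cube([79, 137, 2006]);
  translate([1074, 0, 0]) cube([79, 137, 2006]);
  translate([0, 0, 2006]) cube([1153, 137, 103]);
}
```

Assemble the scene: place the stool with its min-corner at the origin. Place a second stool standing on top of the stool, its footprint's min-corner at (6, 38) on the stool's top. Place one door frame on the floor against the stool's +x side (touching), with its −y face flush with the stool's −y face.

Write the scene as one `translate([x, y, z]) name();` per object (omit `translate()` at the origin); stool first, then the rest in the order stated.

stool();
translate([6, 38, 433]) stool_2();
translate([294, 0, 0]) door_frame();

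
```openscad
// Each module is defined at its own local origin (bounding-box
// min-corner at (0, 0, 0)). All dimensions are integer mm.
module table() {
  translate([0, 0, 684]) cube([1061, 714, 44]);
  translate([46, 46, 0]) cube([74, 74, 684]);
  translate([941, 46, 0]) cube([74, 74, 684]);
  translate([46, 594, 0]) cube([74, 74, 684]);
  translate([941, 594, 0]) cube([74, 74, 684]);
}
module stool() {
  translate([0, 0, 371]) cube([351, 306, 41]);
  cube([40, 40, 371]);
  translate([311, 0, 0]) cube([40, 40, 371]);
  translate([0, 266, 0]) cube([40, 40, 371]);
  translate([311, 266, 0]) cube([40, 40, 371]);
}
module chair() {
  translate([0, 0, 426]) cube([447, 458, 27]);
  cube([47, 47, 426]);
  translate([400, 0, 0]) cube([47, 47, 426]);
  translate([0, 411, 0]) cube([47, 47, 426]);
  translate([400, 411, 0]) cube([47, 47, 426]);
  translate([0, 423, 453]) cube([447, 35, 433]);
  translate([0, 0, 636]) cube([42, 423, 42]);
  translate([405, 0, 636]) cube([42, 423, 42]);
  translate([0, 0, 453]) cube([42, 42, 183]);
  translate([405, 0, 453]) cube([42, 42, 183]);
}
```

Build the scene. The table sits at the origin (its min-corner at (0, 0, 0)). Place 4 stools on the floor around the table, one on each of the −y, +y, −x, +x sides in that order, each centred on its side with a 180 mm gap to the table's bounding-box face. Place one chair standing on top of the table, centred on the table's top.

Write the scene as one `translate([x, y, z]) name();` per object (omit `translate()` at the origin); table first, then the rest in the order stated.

table();
translate([355, -486, 0]) stool();
translate([355, 894, 0]) stool();
translate([-531, 204, 0]) stool();
translate([1241, 204, 0]) stool();
translate([307, 128, 728]) chair();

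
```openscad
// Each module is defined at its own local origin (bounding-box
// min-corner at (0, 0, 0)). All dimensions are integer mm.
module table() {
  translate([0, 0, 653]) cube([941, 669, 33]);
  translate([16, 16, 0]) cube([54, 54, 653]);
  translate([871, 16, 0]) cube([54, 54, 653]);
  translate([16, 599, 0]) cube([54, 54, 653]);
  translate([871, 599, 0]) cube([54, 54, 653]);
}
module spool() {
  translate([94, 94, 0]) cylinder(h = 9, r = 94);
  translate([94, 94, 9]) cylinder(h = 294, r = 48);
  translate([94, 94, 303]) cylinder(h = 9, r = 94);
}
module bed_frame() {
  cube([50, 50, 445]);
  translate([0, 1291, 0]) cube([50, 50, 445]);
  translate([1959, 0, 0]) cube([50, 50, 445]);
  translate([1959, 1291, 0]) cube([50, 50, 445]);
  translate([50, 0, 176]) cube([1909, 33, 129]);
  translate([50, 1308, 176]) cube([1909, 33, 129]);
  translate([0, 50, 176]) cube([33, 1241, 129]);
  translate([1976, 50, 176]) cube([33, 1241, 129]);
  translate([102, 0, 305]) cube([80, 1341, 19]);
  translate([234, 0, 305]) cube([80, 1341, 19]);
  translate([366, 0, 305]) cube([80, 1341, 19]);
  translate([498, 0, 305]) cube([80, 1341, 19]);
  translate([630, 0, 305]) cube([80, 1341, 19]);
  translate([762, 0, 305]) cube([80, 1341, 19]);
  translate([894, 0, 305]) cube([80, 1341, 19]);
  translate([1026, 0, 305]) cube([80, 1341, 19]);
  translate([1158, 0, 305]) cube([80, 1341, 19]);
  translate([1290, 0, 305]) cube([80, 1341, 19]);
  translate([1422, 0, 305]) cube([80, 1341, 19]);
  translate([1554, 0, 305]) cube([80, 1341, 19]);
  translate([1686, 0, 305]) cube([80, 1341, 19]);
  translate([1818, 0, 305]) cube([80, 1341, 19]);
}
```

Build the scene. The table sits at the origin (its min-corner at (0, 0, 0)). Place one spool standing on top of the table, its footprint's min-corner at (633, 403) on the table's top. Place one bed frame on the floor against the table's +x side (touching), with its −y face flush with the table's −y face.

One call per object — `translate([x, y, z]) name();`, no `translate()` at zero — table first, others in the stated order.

table();
translate([633, 403, 686]) spool();
translate([941, 0, 0]) bed_frame();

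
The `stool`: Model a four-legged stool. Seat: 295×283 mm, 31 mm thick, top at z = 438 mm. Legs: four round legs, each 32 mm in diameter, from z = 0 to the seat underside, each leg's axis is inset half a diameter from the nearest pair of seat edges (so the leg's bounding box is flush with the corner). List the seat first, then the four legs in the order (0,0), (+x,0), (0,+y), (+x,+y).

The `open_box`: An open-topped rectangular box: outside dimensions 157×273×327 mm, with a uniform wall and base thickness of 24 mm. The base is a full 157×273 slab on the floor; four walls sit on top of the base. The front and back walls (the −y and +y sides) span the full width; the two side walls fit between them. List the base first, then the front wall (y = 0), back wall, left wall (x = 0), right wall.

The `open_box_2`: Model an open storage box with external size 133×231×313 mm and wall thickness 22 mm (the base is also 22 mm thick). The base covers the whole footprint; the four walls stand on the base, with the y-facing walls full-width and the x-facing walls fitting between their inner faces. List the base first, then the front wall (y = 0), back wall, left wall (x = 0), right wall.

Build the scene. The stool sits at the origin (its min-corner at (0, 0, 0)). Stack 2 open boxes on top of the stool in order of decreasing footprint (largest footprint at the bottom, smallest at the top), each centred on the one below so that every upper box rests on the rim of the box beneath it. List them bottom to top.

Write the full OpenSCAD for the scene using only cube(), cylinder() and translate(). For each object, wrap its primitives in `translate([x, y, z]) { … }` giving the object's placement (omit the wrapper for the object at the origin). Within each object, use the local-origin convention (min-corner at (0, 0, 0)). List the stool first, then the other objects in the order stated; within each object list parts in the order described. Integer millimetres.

translate([0, 0, 407]) cube([295, 283, 31]);
translate([16, 16, 0]) cylinder(h = 407, r = 16);
translate([279, 16, 0]) cylinder(h = 407, r = 16);
translate([16, 267, 0]) cylinder(h = 407, r = 16);
translate([279, 267, 0]) cylinder(h = 407, r = 16);
translate([69, 5, 438]) {
  cube([157, 273, 24]);
  translate([0, 0, 24]) cube([157, 24, 303]);
  translate([0, 249, 24]) cube([157, 24, 303]);
  translate([0, 24, 24]) cube([24, 225, 303]);
  translate([133, 24, 24]) cube([24, 225, 303]);
}
translate([81, 26, 765]) {
  cube([133, 231, 22]);
  translate([0, 0, 22]) cube([133, 22, 291]);
  translate([0, 209, 22]) cube([133, 22, 291]);
  translate([0, 22, 22]) cube([22, 187, 291]);
  translate([111, 22, 22]) cube([22, 187, 291]);
}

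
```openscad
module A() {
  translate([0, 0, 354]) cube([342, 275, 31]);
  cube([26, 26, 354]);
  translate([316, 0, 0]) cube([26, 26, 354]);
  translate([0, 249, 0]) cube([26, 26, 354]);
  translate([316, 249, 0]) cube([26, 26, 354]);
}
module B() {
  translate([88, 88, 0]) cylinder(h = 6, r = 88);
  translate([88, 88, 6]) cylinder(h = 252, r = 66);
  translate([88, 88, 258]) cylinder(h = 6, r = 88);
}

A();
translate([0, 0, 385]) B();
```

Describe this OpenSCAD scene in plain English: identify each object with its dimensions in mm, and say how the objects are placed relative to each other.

A is a simple wooden stool: a rectangular seat 342 mm (x) by 275 mm (y), 31 mm thick, top face at z = 385 mm, on four square legs, each 26×26 mm in cross-section. The legs rest on z = 0, each flush with a corner of the seat.

B is a spool: two coaxial disc flanges of radius 88 mm and thickness 6 mm, joined by a core cylinder of radius 66 mm and height 252 mm. The lower flange rests on z = 0 and the three cylinders share a vertical axis.

The spool is on top of the stool.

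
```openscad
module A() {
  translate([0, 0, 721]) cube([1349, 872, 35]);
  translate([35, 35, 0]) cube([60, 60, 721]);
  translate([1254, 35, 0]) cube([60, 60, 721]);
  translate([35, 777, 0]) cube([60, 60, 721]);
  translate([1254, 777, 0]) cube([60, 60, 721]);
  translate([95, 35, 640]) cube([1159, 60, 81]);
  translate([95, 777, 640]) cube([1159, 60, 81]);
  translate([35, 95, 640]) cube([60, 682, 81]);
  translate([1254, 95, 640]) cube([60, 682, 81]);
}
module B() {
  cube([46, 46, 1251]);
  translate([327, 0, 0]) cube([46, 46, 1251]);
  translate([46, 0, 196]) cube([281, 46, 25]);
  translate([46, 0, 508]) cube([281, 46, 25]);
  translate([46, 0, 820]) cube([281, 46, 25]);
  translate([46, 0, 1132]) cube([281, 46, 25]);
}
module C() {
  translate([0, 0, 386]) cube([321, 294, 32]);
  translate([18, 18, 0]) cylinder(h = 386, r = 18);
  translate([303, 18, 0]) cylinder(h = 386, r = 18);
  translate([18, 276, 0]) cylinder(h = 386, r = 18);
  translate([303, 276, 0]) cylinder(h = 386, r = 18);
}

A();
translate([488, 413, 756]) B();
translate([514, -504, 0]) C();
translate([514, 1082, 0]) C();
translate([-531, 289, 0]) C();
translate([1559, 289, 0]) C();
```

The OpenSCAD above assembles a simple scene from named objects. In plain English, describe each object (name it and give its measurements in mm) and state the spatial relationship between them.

A is a rectangular dining table. The top is 1349×872×35 mm with its upper surface at z = 756 mm. It stands on four 60×60 mm square legs, each inset 35 mm from the nearest pair of top edges, running from the floor to the underside of the top. Four apron rails, 60 mm thick and 81 mm tall, run between adjacent legs with their top edges flush with the underside of the top and their outer faces flush with the legs' outer faces.

B is a straight ladder. Two 46×46 mm vertical rails, 1251 mm tall, stand 373 mm apart (outside-to-outside) with their front faces coplanar on the −y side. 4 rungs, each 46 mm deep and 25 mm tall, span between the inner faces of the rails, front faces flush with the rails. The lowest rung's underside is at z = 196 mm and rungs are spaced 312 mm apart (underside to underside).

C is a four-legged stool. The seat is a 321×294×32 mm slab whose top surface is at z = 418 mm; four round legs, each 36 mm in diameter, run from the floor (z = 0) to the underside of the seat, each leg's axis is inset half a diameter from the nearest pair of seat edges (so the leg's bounding box is flush with the corner).

The ladder is on top of the table, centred. Four stools sit around the table at the −y, +y, −x, +x sides.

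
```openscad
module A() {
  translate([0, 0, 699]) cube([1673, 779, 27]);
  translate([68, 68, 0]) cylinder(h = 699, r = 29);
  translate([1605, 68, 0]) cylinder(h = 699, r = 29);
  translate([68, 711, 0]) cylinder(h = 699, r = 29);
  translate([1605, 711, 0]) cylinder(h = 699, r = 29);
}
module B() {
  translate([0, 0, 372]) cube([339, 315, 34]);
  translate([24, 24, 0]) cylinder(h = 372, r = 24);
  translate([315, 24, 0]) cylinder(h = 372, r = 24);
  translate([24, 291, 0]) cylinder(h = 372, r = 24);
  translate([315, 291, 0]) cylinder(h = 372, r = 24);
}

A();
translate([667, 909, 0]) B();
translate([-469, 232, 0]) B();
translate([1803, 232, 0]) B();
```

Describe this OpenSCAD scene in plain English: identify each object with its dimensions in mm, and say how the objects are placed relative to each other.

A is a rectangular dining table. The top is 1673×779×27 mm with its upper surface at z = 726 mm. It stands on four round legs of 58 mm diameter, each leg's bounding box inset 39 mm from the nearest pair of top edges, running from the floor to the underside of the top.

B is a simple wooden stool: a rectangular seat 339 mm (x) by 315 mm (y), 34 mm thick, top face at z = 406 mm, on four round legs, each 48 mm in diameter. The legs rest on z = 0, each leg's axis is inset half a diameter from the nearest pair of seat edges (so the leg's bounding box is flush with the corner).

Three stools sit around the table at the +y, −x, +x sides.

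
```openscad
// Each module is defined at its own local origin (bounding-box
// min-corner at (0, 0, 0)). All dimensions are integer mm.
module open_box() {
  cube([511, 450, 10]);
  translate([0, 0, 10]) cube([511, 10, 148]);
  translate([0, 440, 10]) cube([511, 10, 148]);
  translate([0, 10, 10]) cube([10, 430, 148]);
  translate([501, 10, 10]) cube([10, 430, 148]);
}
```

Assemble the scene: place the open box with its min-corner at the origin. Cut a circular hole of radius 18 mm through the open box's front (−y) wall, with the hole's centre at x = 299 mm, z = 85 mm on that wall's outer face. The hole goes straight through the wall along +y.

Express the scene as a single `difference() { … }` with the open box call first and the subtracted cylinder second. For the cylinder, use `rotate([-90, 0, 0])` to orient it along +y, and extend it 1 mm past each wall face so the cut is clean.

difference() {
  open_box();
  translate([299, -1, 85]) rotate([-90, 0, 0]) cylinder(h = 12, r = 18);
}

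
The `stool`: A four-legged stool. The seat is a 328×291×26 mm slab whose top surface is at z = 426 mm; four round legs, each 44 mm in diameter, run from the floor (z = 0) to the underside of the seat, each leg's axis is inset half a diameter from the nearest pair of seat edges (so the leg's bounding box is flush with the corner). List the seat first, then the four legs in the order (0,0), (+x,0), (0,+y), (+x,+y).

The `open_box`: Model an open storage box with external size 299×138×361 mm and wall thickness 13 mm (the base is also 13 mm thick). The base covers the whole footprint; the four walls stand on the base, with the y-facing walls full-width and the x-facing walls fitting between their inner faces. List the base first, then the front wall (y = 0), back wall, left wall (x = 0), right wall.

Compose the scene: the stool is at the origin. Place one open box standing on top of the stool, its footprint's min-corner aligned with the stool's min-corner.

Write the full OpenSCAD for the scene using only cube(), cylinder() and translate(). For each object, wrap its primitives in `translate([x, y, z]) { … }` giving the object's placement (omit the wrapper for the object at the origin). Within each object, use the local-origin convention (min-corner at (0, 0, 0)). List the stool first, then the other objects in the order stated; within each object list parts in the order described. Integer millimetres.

translate([0, 0, 400]) cube([328, 291, 26]);
translate([22, 22, 0]) cylinder(h = 400, r = 22);
translate([306, 22, 0]) cylinder(h = 400, r = 22);
translate([22, 269, 0]) cylinder(h = 400, r = 22);
translate([306, 269, 0]) cylinder(h = 400, r = 22);
translate([0, 0, 426]) {
  cube([299, 138, 13]);
  translate([0, 0, 13]) cube([299, 13, 348]);
  translate([0, 125, 13]) cube([299, 13, 348]);
  translate([0, 13, 13]) cube([13, 112, 348]);
  translate([286, 13, 13]) cube([13, 112, 348]);
}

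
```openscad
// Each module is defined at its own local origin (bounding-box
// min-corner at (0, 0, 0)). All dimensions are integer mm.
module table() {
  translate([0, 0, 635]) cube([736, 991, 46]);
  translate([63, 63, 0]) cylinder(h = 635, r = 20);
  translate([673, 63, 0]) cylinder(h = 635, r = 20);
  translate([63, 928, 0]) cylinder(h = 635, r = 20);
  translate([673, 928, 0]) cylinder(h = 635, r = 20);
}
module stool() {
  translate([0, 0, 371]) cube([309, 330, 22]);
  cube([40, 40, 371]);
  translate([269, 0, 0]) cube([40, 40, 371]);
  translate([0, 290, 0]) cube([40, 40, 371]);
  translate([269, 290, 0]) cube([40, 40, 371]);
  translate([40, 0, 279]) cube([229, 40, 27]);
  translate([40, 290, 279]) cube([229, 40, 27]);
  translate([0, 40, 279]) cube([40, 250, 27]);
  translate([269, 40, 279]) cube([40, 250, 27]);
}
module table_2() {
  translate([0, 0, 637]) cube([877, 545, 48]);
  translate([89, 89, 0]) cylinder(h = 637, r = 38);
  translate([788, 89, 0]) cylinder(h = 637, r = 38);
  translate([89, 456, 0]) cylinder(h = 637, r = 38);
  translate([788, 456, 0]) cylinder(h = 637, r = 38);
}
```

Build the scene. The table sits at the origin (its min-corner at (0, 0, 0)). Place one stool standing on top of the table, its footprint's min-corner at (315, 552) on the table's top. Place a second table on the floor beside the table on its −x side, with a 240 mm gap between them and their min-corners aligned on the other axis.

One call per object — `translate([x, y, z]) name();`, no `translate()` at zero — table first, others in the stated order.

table();
translate([315, 552, 681]) stool();
translate([-1117, 0, 0]) table_2();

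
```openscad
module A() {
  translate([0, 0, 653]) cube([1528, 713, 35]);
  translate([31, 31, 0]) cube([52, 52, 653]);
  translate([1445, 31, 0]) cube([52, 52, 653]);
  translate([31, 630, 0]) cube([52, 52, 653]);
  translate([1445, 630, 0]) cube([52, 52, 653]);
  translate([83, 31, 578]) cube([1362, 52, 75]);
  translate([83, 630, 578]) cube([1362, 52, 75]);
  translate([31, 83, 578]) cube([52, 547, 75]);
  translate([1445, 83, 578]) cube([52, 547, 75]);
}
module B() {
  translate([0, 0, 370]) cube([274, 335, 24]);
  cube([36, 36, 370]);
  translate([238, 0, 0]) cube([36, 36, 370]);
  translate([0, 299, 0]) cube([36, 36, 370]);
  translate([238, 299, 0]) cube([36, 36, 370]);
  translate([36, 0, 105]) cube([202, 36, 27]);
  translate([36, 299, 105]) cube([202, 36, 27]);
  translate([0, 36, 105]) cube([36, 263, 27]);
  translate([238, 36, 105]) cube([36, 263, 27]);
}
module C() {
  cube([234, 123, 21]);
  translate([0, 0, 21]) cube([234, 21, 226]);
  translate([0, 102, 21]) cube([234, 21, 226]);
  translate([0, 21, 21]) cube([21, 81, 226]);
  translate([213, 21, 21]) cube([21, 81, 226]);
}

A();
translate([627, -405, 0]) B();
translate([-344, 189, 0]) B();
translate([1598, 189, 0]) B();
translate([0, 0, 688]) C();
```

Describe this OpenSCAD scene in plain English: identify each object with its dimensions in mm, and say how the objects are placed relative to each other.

A is a table: top 1528 mm (x) × 713 mm (y), 35 mm thick, upper face at z = 688 mm, on four 52×52 mm square legs, each inset 31 mm from the nearest pair of top edges, running from z = 0 to the bottom of the top. Four apron rails, 52 mm thick and 75 mm tall, run between adjacent legs with their top edges flush with the underside of the top and their outer faces flush with the legs' outer faces.

B is a simple wooden stool: a rectangular seat 274 mm (x) by 335 mm (y), 24 mm thick, top face at z = 394 mm, on four square legs, each 36×36 mm in cross-section. The legs rest on z = 0, each flush with a corner of the seat. Four stretchers, 36 mm wide and 27 mm tall, connect adjacent legs with their undersides at z = 105 mm, each running between the inner faces of the legs it joins and aligned with the legs' outer faces on the other axis.

C is an open-topped rectangular box: outside dimensions 234×123×247 mm, with a uniform wall and base thickness of 21 mm. The base is a full 234×123 slab on the floor; four walls sit on top of the base. The front and back walls (the −y and +y sides) span the full width; the two side walls fit between them.

Three stools sit around the table at the −y, −x, +x sides. The open box is on top of the table.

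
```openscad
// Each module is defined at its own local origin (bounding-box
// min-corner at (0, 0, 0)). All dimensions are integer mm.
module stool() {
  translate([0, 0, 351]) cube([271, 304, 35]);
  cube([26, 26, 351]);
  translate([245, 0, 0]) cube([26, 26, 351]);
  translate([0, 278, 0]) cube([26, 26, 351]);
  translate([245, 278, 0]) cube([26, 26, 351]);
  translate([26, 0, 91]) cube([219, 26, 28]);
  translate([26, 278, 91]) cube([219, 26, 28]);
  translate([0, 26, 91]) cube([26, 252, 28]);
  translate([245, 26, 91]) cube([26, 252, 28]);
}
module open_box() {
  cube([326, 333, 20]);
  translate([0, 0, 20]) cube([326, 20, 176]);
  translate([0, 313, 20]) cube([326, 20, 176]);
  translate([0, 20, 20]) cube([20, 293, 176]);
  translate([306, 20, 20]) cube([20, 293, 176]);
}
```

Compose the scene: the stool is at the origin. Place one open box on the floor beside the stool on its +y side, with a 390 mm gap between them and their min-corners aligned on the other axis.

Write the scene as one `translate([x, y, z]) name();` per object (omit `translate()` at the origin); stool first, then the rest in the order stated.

stool();
translate([0, 694, 0]) open_box();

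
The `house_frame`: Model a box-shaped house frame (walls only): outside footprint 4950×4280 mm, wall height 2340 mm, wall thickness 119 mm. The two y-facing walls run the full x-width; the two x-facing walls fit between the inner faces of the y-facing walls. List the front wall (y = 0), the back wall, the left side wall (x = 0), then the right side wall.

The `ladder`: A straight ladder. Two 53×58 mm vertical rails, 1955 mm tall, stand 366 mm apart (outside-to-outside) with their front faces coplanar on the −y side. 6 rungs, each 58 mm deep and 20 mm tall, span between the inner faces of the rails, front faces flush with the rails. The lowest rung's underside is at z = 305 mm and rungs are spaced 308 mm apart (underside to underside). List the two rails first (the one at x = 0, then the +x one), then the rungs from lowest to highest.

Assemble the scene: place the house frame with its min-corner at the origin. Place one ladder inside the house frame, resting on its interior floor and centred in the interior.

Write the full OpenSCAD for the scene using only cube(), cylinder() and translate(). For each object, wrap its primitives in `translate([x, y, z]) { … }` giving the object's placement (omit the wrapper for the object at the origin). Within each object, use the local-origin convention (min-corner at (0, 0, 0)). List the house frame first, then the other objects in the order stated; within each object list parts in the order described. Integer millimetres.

cube([4950, 119, 2340]);
translate([0, 4161, 0]) cube([4950, 119, 2340]);
translate([0, 119, 0]) cube([119, 4042, 2340]);
translate([4831, 119, 0]) cube([119, 4042, 2340]);
translate([2292, 2111, 0]) {
  cube([53, 58, 1955]);
  translate([313, 0, 0]) cube([53, 58, 1955]);
  translate([53, 0, 305]) cube([260, 58, 20]);
  translate([53, 0, 613]) cube([260, 58, 20]);
  translate([53, 0, 921]) cube([260, 58, 20]);
  translate([53, 0, 1229]) cube([260, 58, 20]);
  translate([53, 0, 1537]) cube([260, 58, 20]);
  translate([53, 0, 1845]) cube([260, 58, 20]);
}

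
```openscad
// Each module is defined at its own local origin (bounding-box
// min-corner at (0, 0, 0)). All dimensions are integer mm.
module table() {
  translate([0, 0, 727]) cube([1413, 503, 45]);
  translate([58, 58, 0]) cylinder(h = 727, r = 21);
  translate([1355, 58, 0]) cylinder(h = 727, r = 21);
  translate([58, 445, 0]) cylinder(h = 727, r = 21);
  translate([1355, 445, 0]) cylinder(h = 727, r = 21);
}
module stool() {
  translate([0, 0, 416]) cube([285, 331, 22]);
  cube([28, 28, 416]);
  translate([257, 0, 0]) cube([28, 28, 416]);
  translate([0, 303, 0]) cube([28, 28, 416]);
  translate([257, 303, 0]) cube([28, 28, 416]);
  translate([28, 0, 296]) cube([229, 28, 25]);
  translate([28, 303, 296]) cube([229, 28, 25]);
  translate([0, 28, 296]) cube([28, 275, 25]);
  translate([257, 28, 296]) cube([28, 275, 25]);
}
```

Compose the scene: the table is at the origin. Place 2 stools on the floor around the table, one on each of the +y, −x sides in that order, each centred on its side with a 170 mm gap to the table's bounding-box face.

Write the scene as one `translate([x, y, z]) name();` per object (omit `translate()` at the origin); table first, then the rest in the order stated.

table();
translate([564, 673, 0]) stool();
translate([-455, 86, 0]) stool();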